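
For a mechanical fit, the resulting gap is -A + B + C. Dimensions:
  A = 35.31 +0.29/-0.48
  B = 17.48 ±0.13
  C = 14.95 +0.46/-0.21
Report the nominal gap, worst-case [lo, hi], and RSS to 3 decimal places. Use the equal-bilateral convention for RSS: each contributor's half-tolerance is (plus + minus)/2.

Stack each dimension's contribution:
  -A: nom -35.310 → Σnom=-35.310; wc +0.480/-0.290 → slack +0.480/-0.290; half-tol=0.385, Σhalf²=0.148225
  +B: nom +17.480 → Σnom=-17.830; wc +0.130/-0.130 → slack +0.610/-0.420; half-tol=0.130, Σhalf²=0.165125
  +C: nom +14.950 → Σnom=-2.880; wc +0.460/-0.210 → slack +1.070/-0.630; half-tol=0.335, Σhalf²=0.277350
Nominal = -2.880. Worst-case = [-2.880 - 0.630, -2.880 + 1.070] = [-3.510, -1.810]. RSS = √0.277350 = 0.527.

nominal=-2.880 wc=[-3.510,-1.810] rss=0.527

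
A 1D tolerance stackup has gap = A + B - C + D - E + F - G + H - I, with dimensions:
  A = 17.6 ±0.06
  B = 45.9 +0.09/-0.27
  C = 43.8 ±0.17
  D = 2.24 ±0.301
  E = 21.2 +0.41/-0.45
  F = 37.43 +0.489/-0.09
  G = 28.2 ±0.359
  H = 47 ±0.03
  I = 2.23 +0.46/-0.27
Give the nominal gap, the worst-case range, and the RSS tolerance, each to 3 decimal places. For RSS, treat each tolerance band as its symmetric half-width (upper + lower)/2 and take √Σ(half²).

Stack each dimension's contribution:
  +A: nom +17.600 → Σnom=17.600; wc +0.060/-0.060 → slack +0.060/-0.060; half-tol=0.060, Σhalf²=0.003600
  +B: nom +45.900 → Σnom=63.500; wc +0.090/-0.270 → slack +0.150/-0.330; half-tol=0.180, Σhalf²=0.036000
  -C: nom -43.800 → Σnom=19.700; wc +0.170/-0.170 → slack +0.320/-0.500; half-tol=0.170, Σhalf²=0.064900
  +D: nom +2.240 → Σnom=21.940; wc +0.301/-0.301 → slack +0.621/-0.801; half-tol=0.301, Σhalf²=0.155501
  -E: nom -21.200 → Σnom=0.740; wc +0.450/-0.410 → slack +1.071/-1.211; half-tol=0.430, Σhalf²=0.340401
  +F: nom +37.430 → Σnom=38.170; wc +0.489/-0.090 → slack +1.560/-1.301; half-tol=0.289, Σhalf²=0.424211
  -G: nom -28.200 → Σnom=9.970; wc +0.359/-0.359 → slack +1.919/-1.660; half-tol=0.359, Σhalf²=0.553092
  +H: nom +47.000 → Σnom=56.970; wc +0.030/-0.030 → slack +1.949/-1.690; half-tol=0.030, Σhalf²=0.553992
  -I: nom -2.230 → Σnom=54.740; wc +0.270/-0.460 → slack +2.219/-2.150; half-tol=0.365, Σhalf²=0.687217
Nominal = 54.740. Worst-case = [54.740 - 2.150, 54.740 + 2.219] = [52.590, 56.959]. RSS = √0.687217 = 0.829.

nominal=54.740 wc=[52.590,56.959] rss=0.829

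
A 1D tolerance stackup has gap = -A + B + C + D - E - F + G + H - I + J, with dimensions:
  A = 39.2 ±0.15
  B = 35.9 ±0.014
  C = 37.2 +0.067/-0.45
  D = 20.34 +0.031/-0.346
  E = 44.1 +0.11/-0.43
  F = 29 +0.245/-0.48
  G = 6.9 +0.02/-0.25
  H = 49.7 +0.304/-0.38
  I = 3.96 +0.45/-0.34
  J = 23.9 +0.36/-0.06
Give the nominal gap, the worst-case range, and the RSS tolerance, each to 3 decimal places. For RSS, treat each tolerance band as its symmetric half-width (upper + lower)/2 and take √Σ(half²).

Stack each dimension's contribution:
  -A: nom -39.200 → Σnom=-39.200; wc +0.150/-0.150 → slack +0.150/-0.150; half-tol=0.150, Σhalf²=0.022500
  +B: nom +35.900 → Σnom=-3.300; wc +0.014/-0.014 → slack +0.164/-0.164; half-tol=0.014, Σhalf²=0.022696
  +C: nom +37.200 → Σnom=33.900; wc +0.067/-0.450 → slack +0.231/-0.614; half-tol=0.259, Σhalf²=0.089518
  +D: nom +20.340 → Σnom=54.240; wc +0.031/-0.346 → slack +0.262/-0.960; half-tol=0.189, Σhalf²=0.125051
  -E: nom -44.100 → Σnom=10.140; wc +0.430/-0.110 → slack +0.692/-1.070; half-tol=0.270, Σhalf²=0.197951
  -F: nom -29.000 → Σnom=-18.860; wc +0.480/-0.245 → slack +1.172/-1.315; half-tol=0.362, Σhalf²=0.329357
  +G: nom +6.900 → Σnom=-11.960; wc +0.020/-0.250 → slack +1.192/-1.565; half-tol=0.135, Σhalf²=0.347582
  +H: nom +49.700 → Σnom=37.740; wc +0.304/-0.380 → slack +1.496/-1.945; half-tol=0.342, Σhalf²=0.464546
  -I: nom -3.960 → Σnom=33.780; wc +0.340/-0.450 → slack +1.836/-2.395; half-tol=0.395, Σhalf²=0.620571
  +J: nom +23.900 → Σnom=57.680; wc +0.360/-0.060 → slack +2.196/-2.455; half-tol=0.210, Σhalf²=0.664671
Nominal = 57.680. Worst-case = [57.680 - 2.455, 57.680 + 2.196] = [55.225, 59.876]. RSS = √0.664671 = 0.815.

nominal=57.680 wc=[55.225,59.876] rss=0.815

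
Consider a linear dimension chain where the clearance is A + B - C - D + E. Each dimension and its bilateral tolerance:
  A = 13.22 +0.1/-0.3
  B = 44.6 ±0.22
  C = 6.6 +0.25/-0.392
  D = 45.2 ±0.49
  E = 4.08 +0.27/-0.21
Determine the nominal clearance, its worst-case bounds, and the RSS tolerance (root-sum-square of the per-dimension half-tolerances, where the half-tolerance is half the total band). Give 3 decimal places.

Stack each dimension's contribution:
  +A: nom +13.220 → Σnom=13.220; wc +0.100/-0.300 → slack +0.100/-0.300; half-tol=0.200, Σhalf²=0.040000
  +B: nom +44.600 → Σnom=57.820; wc +0.220/-0.220 → slack +0.320/-0.520; half-tol=0.220, Σhalf²=0.088400
  -C: nom -6.600 → Σnom=51.220; wc +0.392/-0.250 → slack +0.712/-0.770; half-tol=0.321, Σhalf²=0.191441
  -D: nom -45.200 → Σnom=6.020; wc +0.490/-0.490 → slack +1.202/-1.260; half-tol=0.490, Σhalf²=0.431541
  +E: nom +4.080 → Σnom=10.100; wc +0.270/-0.210 → slack +1.472/-1.470; half-tol=0.240, Σhalf²=0.489141
Nominal = 10.100. Worst-case = [10.100 - 1.470, 10.100 + 1.472] = [8.630, 11.572]. RSS = √0.489141 = 0.699.

nominal=10.100 wc=[8.630,11.572] rss=0.699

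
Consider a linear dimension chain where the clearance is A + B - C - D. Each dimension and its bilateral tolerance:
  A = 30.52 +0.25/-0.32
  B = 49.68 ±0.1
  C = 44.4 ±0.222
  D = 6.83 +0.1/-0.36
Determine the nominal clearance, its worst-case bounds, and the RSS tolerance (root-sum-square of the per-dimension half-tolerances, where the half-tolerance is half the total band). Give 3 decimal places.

Stack each dimension's contribution:
  +A: nom +30.520 → Σnom=30.520; wc +0.250/-0.320 → slack +0.250/-0.320; half-tol=0.285, Σhalf²=0.081225
  +B: nom +49.680 → Σnom=80.200; wc +0.100/-0.100 → slack +0.350/-0.420; half-tol=0.100, Σhalf²=0.091225
  -C: nom -44.400 → Σnom=35.800; wc +0.222/-0.222 → slack +0.572/-0.642; half-tol=0.222, Σhalf²=0.140509
  -D: nom -6.830 → Σnom=28.970; wc +0.360/-0.100 → slack +0.932/-0.742; half-tol=0.230, Σhalf²=0.193409
Nominal = 28.970. Worst-case = [28.970 - 0.742, 28.970 + 0.932] = [28.228, 29.902]. RSS = √0.193409 = 0.440.

nominal=28.970 wc=[28.228,29.902] rss=0.440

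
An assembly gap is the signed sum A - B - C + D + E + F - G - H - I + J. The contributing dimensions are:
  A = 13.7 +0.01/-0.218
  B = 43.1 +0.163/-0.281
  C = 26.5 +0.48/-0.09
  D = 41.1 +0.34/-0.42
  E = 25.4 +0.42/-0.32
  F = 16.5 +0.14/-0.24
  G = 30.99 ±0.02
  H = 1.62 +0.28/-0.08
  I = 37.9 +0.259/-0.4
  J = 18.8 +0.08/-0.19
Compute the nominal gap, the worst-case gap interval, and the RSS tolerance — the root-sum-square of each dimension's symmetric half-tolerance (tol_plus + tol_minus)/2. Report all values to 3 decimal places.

nominal=-24.610 wc=[-27.200,-22.749] rss=0.788

Stack each dimension's contribution:
  +A: nom +13.700 → Σnom=13.700; wc +0.010/-0.218 → slack +0.010/-0.218; half-tol=0.114, Σhalf²=0.012996
  -B: nom -43.100 → Σnom=-29.400; wc +0.281/-0.163 → slack +0.291/-0.381; half-tol=0.222, Σhalf²=0.062280
  -C: nom -26.500 → Σnom=-55.900; wc +0.090/-0.480 → slack +0.381/-0.861; half-tol=0.285, Σhalf²=0.143505
  +D: nom +41.100 → Σnom=-14.800; wc +0.340/-0.420 → slack +0.721/-1.281; half-tol=0.380, Σhalf²=0.287905
  +E: nom +25.400 → Σnom=10.600; wc +0.420/-0.320 → slack +1.141/-1.601; half-tol=0.370, Σhalf²=0.424805
  +F: nom +16.500 → Σnom=27.100; wc +0.140/-0.240 → slack +1.281/-1.841; half-tol=0.190, Σhalf²=0.460905
  -G: nom -30.990 → Σnom=-3.890; wc +0.020/-0.020 → slack +1.301/-1.861; half-tol=0.020, Σhalf²=0.461305
  -H: nom -1.620 → Σnom=-5.510; wc +0.080/-0.280 → slack +1.381/-2.141; half-tol=0.180, Σhalf²=0.493705
  -I: nom -37.900 → Σnom=-43.410; wc +0.400/-0.259 → slack +1.781/-2.400; half-tol=0.330, Σhalf²=0.602275
  +J: nom +18.800 → Σnom=-24.610; wc +0.080/-0.190 → slack +1.861/-2.590; half-tol=0.135, Σhalf²=0.620500
Nominal = -24.610. Worst-case = [-24.610 - 2.590, -24.610 + 1.861] = [-27.200, -22.749]. RSS = √0.620500 = 0.788.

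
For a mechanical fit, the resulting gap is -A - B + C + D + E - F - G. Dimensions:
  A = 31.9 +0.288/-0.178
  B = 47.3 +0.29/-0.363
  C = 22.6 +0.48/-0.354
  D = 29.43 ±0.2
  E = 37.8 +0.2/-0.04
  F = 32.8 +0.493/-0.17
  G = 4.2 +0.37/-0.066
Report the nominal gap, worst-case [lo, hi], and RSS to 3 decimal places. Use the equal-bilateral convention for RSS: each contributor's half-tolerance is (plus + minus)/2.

Stack each dimension's contribution:
  -A: nom -31.900 → Σnom=-31.900; wc +0.178/-0.288 → slack +0.178/-0.288; half-tol=0.233, Σhalf²=0.054289
  -B: nom -47.300 → Σnom=-79.200; wc +0.363/-0.290 → slack +0.541/-0.578; half-tol=0.327, Σhalf²=0.160891
  +C: nom +22.600 → Σnom=-56.600; wc +0.480/-0.354 → slack +1.021/-0.932; half-tol=0.417, Σhalf²=0.334780
  +D: nom +29.430 → Σnom=-27.170; wc +0.200/-0.200 → slack +1.221/-1.132; half-tol=0.200, Σhalf²=0.374780
  +E: nom +37.800 → Σnom=10.630; wc +0.200/-0.040 → slack +1.421/-1.172; half-tol=0.120, Σhalf²=0.389180
  -F: nom -32.800 → Σnom=-22.170; wc +0.170/-0.493 → slack +1.591/-1.665; half-tol=0.332, Σhalf²=0.499073
  -G: nom -4.200 → Σnom=-26.370; wc +0.066/-0.370 → slack +1.657/-2.035; half-tol=0.218, Σhalf²=0.546597
Nominal = -26.370. Worst-case = [-26.370 - 2.035, -26.370 + 1.657] = [-28.405, -24.713]. RSS = √0.546597 = 0.739.

nominal=-26.370 wc=[-28.405,-24.713] rss=0.739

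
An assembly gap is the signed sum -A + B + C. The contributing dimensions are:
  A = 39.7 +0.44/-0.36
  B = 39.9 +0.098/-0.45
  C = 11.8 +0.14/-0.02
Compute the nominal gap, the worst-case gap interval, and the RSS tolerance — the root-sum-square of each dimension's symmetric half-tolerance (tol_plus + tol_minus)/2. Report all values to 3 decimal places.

nominal=12.000 wc=[11.090,12.598] rss=0.491

Stack each dimension's contribution:
  -A: nom -39.700 → Σnom=-39.700; wc +0.360/-0.440 → slack +0.360/-0.440; half-tol=0.400, Σhalf²=0.160000
  +B: nom +39.900 → Σnom=0.200; wc +0.098/-0.450 → slack +0.458/-0.890; half-tol=0.274, Σhalf²=0.235076
  +C: nom +11.800 → Σnom=12.000; wc +0.140/-0.020 → slack +0.598/-0.910; half-tol=0.080, Σhalf²=0.241476
Nominal = 12.000. Worst-case = [12.000 - 0.910, 12.000 + 0.598] = [11.090, 12.598]. RSS = √0.241476 = 0.491.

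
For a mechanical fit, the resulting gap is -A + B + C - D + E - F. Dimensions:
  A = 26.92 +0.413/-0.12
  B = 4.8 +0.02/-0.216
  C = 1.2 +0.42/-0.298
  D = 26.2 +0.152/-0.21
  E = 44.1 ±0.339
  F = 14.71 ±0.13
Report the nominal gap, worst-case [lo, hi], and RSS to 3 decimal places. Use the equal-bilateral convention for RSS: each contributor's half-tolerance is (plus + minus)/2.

nominal=-17.730 wc=[-19.278,-16.491] rss=0.615

Stack each dimension's contribution:
  -A: nom -26.920 → Σnom=-26.920; wc +0.120/-0.413 → slack +0.120/-0.413; half-tol=0.266, Σhalf²=0.071022
  +B: nom +4.800 → Σnom=-22.120; wc +0.020/-0.216 → slack +0.140/-0.629; half-tol=0.118, Σhalf²=0.084946
  +C: nom +1.200 → Σnom=-20.920; wc +0.420/-0.298 → slack +0.560/-0.927; half-tol=0.359, Σhalf²=0.213827
  -D: nom -26.200 → Σnom=-47.120; wc +0.210/-0.152 → slack +0.770/-1.079; half-tol=0.181, Σhalf²=0.246588
  +E: nom +44.100 → Σnom=-3.020; wc +0.339/-0.339 → slack +1.109/-1.418; half-tol=0.339, Σhalf²=0.361509
  -F: nom -14.710 → Σnom=-17.730; wc +0.130/-0.130 → slack +1.239/-1.548; half-tol=0.130, Σhalf²=0.378409
Nominal = -17.730. Worst-case = [-17.730 - 1.548, -17.730 + 1.239] = [-19.278, -16.491]. RSS = √0.378409 = 0.615.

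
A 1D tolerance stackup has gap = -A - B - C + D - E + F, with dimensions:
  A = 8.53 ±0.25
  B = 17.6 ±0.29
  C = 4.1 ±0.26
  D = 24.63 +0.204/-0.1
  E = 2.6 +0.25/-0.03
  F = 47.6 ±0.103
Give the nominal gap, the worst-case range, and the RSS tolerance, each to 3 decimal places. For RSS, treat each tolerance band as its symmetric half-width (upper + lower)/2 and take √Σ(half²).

nominal=39.400 wc=[38.147,40.537] rss=0.517

Stack each dimension's contribution:
  -A: nom -8.530 → Σnom=-8.530; wc +0.250/-0.250 → slack +0.250/-0.250; half-tol=0.250, Σhalf²=0.062500
  -B: nom -17.600 → Σnom=-26.130; wc +0.290/-0.290 → slack +0.540/-0.540; half-tol=0.290, Σhalf²=0.146600
  -C: nom -4.100 → Σnom=-30.230; wc +0.260/-0.260 → slack +0.800/-0.800; half-tol=0.260, Σhalf²=0.214200
  +D: nom +24.630 → Σnom=-5.600; wc +0.204/-0.100 → slack +1.004/-0.900; half-tol=0.152, Σhalf²=0.237304
  -E: nom -2.600 → Σnom=-8.200; wc +0.030/-0.250 → slack +1.034/-1.150; half-tol=0.140, Σhalf²=0.256904
  +F: nom +47.600 → Σnom=39.400; wc +0.103/-0.103 → slack +1.137/-1.253; half-tol=0.103, Σhalf²=0.267513
Nominal = 39.400. Worst-case = [39.400 - 1.253, 39.400 + 1.137] = [38.147, 40.537]. RSS = √0.267513 = 0.517.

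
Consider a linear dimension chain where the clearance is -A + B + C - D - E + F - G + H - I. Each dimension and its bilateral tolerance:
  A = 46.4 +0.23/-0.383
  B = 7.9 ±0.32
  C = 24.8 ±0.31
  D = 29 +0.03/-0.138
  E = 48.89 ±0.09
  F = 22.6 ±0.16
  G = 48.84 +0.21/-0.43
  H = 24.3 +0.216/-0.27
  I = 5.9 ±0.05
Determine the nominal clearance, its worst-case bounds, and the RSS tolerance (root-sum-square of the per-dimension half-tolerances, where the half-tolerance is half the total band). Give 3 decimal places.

nominal=-99.430 wc=[-101.100,-97.333] rss=0.705

Stack each dimension's contribution:
  -A: nom -46.400 → Σnom=-46.400; wc +0.383/-0.230 → slack +0.383/-0.230; half-tol=0.306, Σhalf²=0.093942
  +B: nom +7.900 → Σnom=-38.500; wc +0.320/-0.320 → slack +0.703/-0.550; half-tol=0.320, Σhalf²=0.196342
  +C: nom +24.800 → Σnom=-13.700; wc +0.310/-0.310 → slack +1.013/-0.860; half-tol=0.310, Σhalf²=0.292442
  -D: nom -29.000 → Σnom=-42.700; wc +0.138/-0.030 → slack +1.151/-0.890; half-tol=0.084, Σhalf²=0.299498
  -E: nom -48.890 → Σnom=-91.590; wc +0.090/-0.090 → slack +1.241/-0.980; half-tol=0.090, Σhalf²=0.307598
  +F: nom +22.600 → Σnom=-68.990; wc +0.160/-0.160 → slack +1.401/-1.140; half-tol=0.160, Σhalf²=0.333198
  -G: nom -48.840 → Σnom=-117.830; wc +0.430/-0.210 → slack +1.831/-1.350; half-tol=0.320, Σhalf²=0.435598
  +H: nom +24.300 → Σnom=-93.530; wc +0.216/-0.270 → slack +2.047/-1.620; half-tol=0.243, Σhalf²=0.494647
  -I: nom -5.900 → Σnom=-99.430; wc +0.050/-0.050 → slack +2.097/-1.670; half-tol=0.050, Σhalf²=0.497147
Nominal = -99.430. Worst-case = [-99.430 - 1.670, -99.430 + 2.097] = [-101.100, -97.333]. RSS = √0.497147 = 0.705.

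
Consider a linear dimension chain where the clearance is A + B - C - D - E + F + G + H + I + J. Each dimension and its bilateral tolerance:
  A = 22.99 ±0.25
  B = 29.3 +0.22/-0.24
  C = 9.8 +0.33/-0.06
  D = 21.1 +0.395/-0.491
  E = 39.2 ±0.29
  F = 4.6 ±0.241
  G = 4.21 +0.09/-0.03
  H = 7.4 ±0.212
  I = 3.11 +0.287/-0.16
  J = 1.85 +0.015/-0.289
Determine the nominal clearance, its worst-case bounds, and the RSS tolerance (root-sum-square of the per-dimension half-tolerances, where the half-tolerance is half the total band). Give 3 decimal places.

Stack each dimension's contribution:
  +A: nom +22.990 → Σnom=22.990; wc +0.250/-0.250 → slack +0.250/-0.250; half-tol=0.250, Σhalf²=0.062500
  +B: nom +29.300 → Σnom=52.290; wc +0.220/-0.240 → slack +0.470/-0.490; half-tol=0.230, Σhalf²=0.115400
  -C: nom -9.800 → Σnom=42.490; wc +0.060/-0.330 → slack +0.530/-0.820; half-tol=0.195, Σhalf²=0.153425
  -D: nom -21.100 → Σnom=21.390; wc +0.491/-0.395 → slack +1.021/-1.215; half-tol=0.443, Σhalf²=0.349674
  -E: nom -39.200 → Σnom=-17.810; wc +0.290/-0.290 → slack +1.311/-1.505; half-tol=0.290, Σhalf²=0.433774
  +F: nom +4.600 → Σnom=-13.210; wc +0.241/-0.241 → slack +1.552/-1.746; half-tol=0.241, Σhalf²=0.491855
  +G: nom +4.210 → Σnom=-9.000; wc +0.090/-0.030 → slack +1.642/-1.776; half-tol=0.060, Σhalf²=0.495455
  +H: nom +7.400 → Σnom=-1.600; wc +0.212/-0.212 → slack +1.854/-1.988; half-tol=0.212, Σhalf²=0.540399
  +I: nom +3.110 → Σnom=1.510; wc +0.287/-0.160 → slack +2.141/-2.148; half-tol=0.223, Σhalf²=0.590351
  +J: nom +1.850 → Σnom=3.360; wc +0.015/-0.289 → slack +2.156/-2.437; half-tol=0.152, Σhalf²=0.613455
Nominal = 3.360. Worst-case = [3.360 - 2.437, 3.360 + 2.156] = [0.923, 5.516]. RSS = √0.613455 = 0.783.

nominal=3.360 wc=[0.923,5.516] rss=0.783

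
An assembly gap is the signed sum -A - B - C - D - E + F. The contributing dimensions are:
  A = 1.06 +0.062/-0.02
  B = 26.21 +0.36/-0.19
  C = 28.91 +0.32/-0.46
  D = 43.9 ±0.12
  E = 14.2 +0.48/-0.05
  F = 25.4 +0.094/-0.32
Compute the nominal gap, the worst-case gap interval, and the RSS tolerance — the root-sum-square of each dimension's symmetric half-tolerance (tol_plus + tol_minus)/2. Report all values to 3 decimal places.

nominal=-88.880 wc=[-90.542,-87.946] rss=0.597

Stack each dimension's contribution:
  -A: nom -1.060 → Σnom=-1.060; wc +0.020/-0.062 → slack +0.020/-0.062; half-tol=0.041, Σhalf²=0.001681
  -B: nom -26.210 → Σnom=-27.270; wc +0.190/-0.360 → slack +0.210/-0.422; half-tol=0.275, Σhalf²=0.077306
  -C: nom -28.910 → Σnom=-56.180; wc +0.460/-0.320 → slack +0.670/-0.742; half-tol=0.390, Σhalf²=0.229406
  -D: nom -43.900 → Σnom=-100.080; wc +0.120/-0.120 → slack +0.790/-0.862; half-tol=0.120, Σhalf²=0.243806
  -E: nom -14.200 → Σnom=-114.280; wc +0.050/-0.480 → slack +0.840/-1.342; half-tol=0.265, Σhalf²=0.314031
  +F: nom +25.400 → Σnom=-88.880; wc +0.094/-0.320 → slack +0.934/-1.662; half-tol=0.207, Σhalf²=0.356880
Nominal = -88.880. Worst-case = [-88.880 - 1.662, -88.880 + 0.934] = [-90.542, -87.946]. RSS = √0.356880 = 0.597.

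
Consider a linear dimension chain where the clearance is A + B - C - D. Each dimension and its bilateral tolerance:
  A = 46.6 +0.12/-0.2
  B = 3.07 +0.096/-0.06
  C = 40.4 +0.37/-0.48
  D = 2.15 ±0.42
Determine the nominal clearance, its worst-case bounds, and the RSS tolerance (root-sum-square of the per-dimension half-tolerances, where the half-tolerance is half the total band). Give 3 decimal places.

nominal=7.120 wc=[6.070,8.236] rss=0.623

Stack each dimension's contribution:
  +A: nom +46.600 → Σnom=46.600; wc +0.120/-0.200 → slack +0.120/-0.200; half-tol=0.160, Σhalf²=0.025600
  +B: nom +3.070 → Σnom=49.670; wc +0.096/-0.060 → slack +0.216/-0.260; half-tol=0.078, Σhalf²=0.031684
  -C: nom -40.400 → Σnom=9.270; wc +0.480/-0.370 → slack +0.696/-0.630; half-tol=0.425, Σhalf²=0.212309
  -D: nom -2.150 → Σnom=7.120; wc +0.420/-0.420 → slack +1.116/-1.050; half-tol=0.420, Σhalf²=0.388709
Nominal = 7.120. Worst-case = [7.120 - 1.050, 7.120 + 1.116] = [6.070, 8.236]. RSS = √0.388709 = 0.623.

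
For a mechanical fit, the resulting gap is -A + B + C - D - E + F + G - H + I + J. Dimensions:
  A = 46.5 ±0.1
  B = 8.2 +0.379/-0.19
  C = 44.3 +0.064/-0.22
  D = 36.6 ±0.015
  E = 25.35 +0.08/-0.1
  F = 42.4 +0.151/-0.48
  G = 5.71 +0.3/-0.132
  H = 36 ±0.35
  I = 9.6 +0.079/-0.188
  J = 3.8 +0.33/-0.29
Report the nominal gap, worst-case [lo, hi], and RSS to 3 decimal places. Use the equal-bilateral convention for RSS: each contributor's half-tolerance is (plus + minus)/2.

Stack each dimension's contribution:
  -A: nom -46.500 → Σnom=-46.500; wc +0.100/-0.100 → slack +0.100/-0.100; half-tol=0.100, Σhalf²=0.010000
  +B: nom +8.200 → Σnom=-38.300; wc +0.379/-0.190 → slack +0.479/-0.290; half-tol=0.284, Σhalf²=0.090940
  +C: nom +44.300 → Σnom=6.000; wc +0.064/-0.220 → slack +0.543/-0.510; half-tol=0.142, Σhalf²=0.111104
  -D: nom -36.600 → Σnom=-30.600; wc +0.015/-0.015 → slack +0.558/-0.525; half-tol=0.015, Σhalf²=0.111329
  -E: nom -25.350 → Σnom=-55.950; wc +0.100/-0.080 → slack +0.658/-0.605; half-tol=0.090, Σhalf²=0.119429
  +F: nom +42.400 → Σnom=-13.550; wc +0.151/-0.480 → slack +0.809/-1.085; half-tol=0.316, Σhalf²=0.218969
  +G: nom +5.710 → Σnom=-7.840; wc +0.300/-0.132 → slack +1.109/-1.217; half-tol=0.216, Σhalf²=0.265625
  -H: nom -36.000 → Σnom=-43.840; wc +0.350/-0.350 → slack +1.459/-1.567; half-tol=0.350, Σhalf²=0.388125
  +I: nom +9.600 → Σnom=-34.240; wc +0.079/-0.188 → slack +1.538/-1.755; half-tol=0.134, Σhalf²=0.405948
  +J: nom +3.800 → Σnom=-30.440; wc +0.330/-0.290 → slack +1.868/-2.045; half-tol=0.310, Σhalf²=0.502048
Nominal = -30.440. Worst-case = [-30.440 - 2.045, -30.440 + 1.868] = [-32.485, -28.572]. RSS = √0.502048 = 0.709.

nominal=-30.440 wc=[-32.485,-28.572] rss=0.709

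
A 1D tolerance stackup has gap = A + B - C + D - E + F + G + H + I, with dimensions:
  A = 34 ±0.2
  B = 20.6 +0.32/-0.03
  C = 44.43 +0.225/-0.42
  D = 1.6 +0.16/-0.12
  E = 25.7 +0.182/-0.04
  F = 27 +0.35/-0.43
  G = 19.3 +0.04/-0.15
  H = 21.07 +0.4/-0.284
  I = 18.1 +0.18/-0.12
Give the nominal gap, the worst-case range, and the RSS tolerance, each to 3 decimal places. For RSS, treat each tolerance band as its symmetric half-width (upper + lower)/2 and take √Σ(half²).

nominal=71.540 wc=[69.799,73.650] rss=0.712

Stack each dimension's contribution:
  +A: nom +34.000 → Σnom=34.000; wc +0.200/-0.200 → slack +0.200/-0.200; half-tol=0.200, Σhalf²=0.040000
  +B: nom +20.600 → Σnom=54.600; wc +0.320/-0.030 → slack +0.520/-0.230; half-tol=0.175, Σhalf²=0.070625
  -C: nom -44.430 → Σnom=10.170; wc +0.420/-0.225 → slack +0.940/-0.455; half-tol=0.323, Σhalf²=0.174631
  +D: nom +1.600 → Σnom=11.770; wc +0.160/-0.120 → slack +1.100/-0.575; half-tol=0.140, Σhalf²=0.194231
  -E: nom -25.700 → Σnom=-13.930; wc +0.040/-0.182 → slack +1.140/-0.757; half-tol=0.111, Σhalf²=0.206552
  +F: nom +27.000 → Σnom=13.070; wc +0.350/-0.430 → slack +1.490/-1.187; half-tol=0.390, Σhalf²=0.358652
  +G: nom +19.300 → Σnom=32.370; wc +0.040/-0.150 → slack +1.530/-1.337; half-tol=0.095, Σhalf²=0.367677
  +H: nom +21.070 → Σnom=53.440; wc +0.400/-0.284 → slack +1.930/-1.621; half-tol=0.342, Σhalf²=0.484641
  +I: nom +18.100 → Σnom=71.540; wc +0.180/-0.120 → slack +2.110/-1.741; half-tol=0.150, Σhalf²=0.507141
Nominal = 71.540. Worst-case = [71.540 - 1.741, 71.540 + 2.110] = [69.799, 73.650]. RSS = √0.507141 = 0.712.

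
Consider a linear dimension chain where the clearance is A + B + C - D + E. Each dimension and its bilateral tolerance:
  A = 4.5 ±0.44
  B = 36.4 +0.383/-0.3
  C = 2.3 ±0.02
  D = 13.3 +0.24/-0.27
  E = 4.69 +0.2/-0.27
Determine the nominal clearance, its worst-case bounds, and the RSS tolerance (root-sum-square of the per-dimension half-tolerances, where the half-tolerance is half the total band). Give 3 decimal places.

Stack each dimension's contribution:
  +A: nom +4.500 → Σnom=4.500; wc +0.440/-0.440 → slack +0.440/-0.440; half-tol=0.440, Σhalf²=0.193600
  +B: nom +36.400 → Σnom=40.900; wc +0.383/-0.300 → slack +0.823/-0.740; half-tol=0.342, Σhalf²=0.310222
  +C: nom +2.300 → Σnom=43.200; wc +0.020/-0.020 → slack +0.843/-0.760; half-tol=0.020, Σhalf²=0.310622
  -D: nom -13.300 → Σnom=29.900; wc +0.270/-0.240 → slack +1.113/-1.000; half-tol=0.255, Σhalf²=0.375647
  +E: nom +4.690 → Σnom=34.590; wc +0.200/-0.270 → slack +1.313/-1.270; half-tol=0.235, Σhalf²=0.430872
Nominal = 34.590. Worst-case = [34.590 - 1.270, 34.590 + 1.313] = [33.320, 35.903]. RSS = √0.430872 = 0.656.

nominal=34.590 wc=[33.320,35.903] rss=0.656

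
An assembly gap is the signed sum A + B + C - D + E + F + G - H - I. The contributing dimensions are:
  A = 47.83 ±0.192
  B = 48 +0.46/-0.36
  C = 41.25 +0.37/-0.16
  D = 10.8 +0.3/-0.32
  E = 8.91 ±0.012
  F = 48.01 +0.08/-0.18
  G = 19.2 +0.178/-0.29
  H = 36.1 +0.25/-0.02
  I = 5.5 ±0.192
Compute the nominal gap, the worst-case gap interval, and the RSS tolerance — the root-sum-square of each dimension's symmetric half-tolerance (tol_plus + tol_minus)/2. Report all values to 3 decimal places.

Stack each dimension's contribution:
  +A: nom +47.830 → Σnom=47.830; wc +0.192/-0.192 → slack +0.192/-0.192; half-tol=0.192, Σhalf²=0.036864
  +B: nom +48.000 → Σnom=95.830; wc +0.460/-0.360 → slack +0.652/-0.552; half-tol=0.410, Σhalf²=0.204964
  +C: nom +41.250 → Σnom=137.080; wc +0.370/-0.160 → slack +1.022/-0.712; half-tol=0.265, Σhalf²=0.275189
  -D: nom -10.800 → Σnom=126.280; wc +0.320/-0.300 → slack +1.342/-1.012; half-tol=0.310, Σhalf²=0.371289
  +E: nom +8.910 → Σnom=135.190; wc +0.012/-0.012 → slack +1.354/-1.024; half-tol=0.012, Σhalf²=0.371433
  +F: nom +48.010 → Σnom=183.200; wc +0.080/-0.180 → slack +1.434/-1.204; half-tol=0.130, Σhalf²=0.388333
  +G: nom +19.200 → Σnom=202.400; wc +0.178/-0.290 → slack +1.612/-1.494; half-tol=0.234, Σhalf²=0.443089
  -H: nom -36.100 → Σnom=166.300; wc +0.020/-0.250 → slack +1.632/-1.744; half-tol=0.135, Σhalf²=0.461314
  -I: nom -5.500 → Σnom=160.800; wc +0.192/-0.192 → slack +1.824/-1.936; half-tol=0.192, Σhalf²=0.498178
Nominal = 160.800. Worst-case = [160.800 - 1.936, 160.800 + 1.824] = [158.864, 162.624]. RSS = √0.498178 = 0.706.

nominal=160.800 wc=[158.864,162.624] rss=0.706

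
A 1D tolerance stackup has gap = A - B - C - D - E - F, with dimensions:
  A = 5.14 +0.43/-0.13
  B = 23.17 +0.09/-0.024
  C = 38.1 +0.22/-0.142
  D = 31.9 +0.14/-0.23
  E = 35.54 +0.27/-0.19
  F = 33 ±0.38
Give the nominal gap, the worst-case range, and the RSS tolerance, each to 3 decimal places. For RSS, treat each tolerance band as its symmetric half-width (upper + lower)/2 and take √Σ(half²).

nominal=-156.570 wc=[-157.800,-155.174] rss=0.588

Stack each dimension's contribution:
  +A: nom +5.140 → Σnom=5.140; wc +0.430/-0.130 → slack +0.430/-0.130; half-tol=0.280, Σhalf²=0.078400
  -B: nom -23.170 → Σnom=-18.030; wc +0.024/-0.090 → slack +0.454/-0.220; half-tol=0.057, Σhalf²=0.081649
  -C: nom -38.100 → Σnom=-56.130; wc +0.142/-0.220 → slack +0.596/-0.440; half-tol=0.181, Σhalf²=0.114410
  -D: nom -31.900 → Σnom=-88.030; wc +0.230/-0.140 → slack +0.826/-0.580; half-tol=0.185, Σhalf²=0.148635
  -E: nom -35.540 → Σnom=-123.570; wc +0.190/-0.270 → slack +1.016/-0.850; half-tol=0.230, Σhalf²=0.201535
  -F: nom -33.000 → Σnom=-156.570; wc +0.380/-0.380 → slack +1.396/-1.230; half-tol=0.380, Σhalf²=0.345935
Nominal = -156.570. Worst-case = [-156.570 - 1.230, -156.570 + 1.396] = [-157.800, -155.174]. RSS = √0.345935 = 0.588.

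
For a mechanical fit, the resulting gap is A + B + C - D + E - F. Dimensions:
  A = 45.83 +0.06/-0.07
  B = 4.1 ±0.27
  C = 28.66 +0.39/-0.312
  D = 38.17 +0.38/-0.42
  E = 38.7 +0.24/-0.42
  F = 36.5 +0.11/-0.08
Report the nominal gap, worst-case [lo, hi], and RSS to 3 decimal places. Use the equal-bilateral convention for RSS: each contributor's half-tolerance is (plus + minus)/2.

Stack each dimension's contribution:
  +A: nom +45.830 → Σnom=45.830; wc +0.060/-0.070 → slack +0.060/-0.070; half-tol=0.065, Σhalf²=0.004225
  +B: nom +4.100 → Σnom=49.930; wc +0.270/-0.270 → slack +0.330/-0.340; half-tol=0.270, Σhalf²=0.077125
  +C: nom +28.660 → Σnom=78.590; wc +0.390/-0.312 → slack +0.720/-0.652; half-tol=0.351, Σhalf²=0.200326
  -D: nom -38.170 → Σnom=40.420; wc +0.420/-0.380 → slack +1.140/-1.032; half-tol=0.400, Σhalf²=0.360326
  +E: nom +38.700 → Σnom=79.120; wc +0.240/-0.420 → slack +1.380/-1.452; half-tol=0.330, Σhalf²=0.469226
  -F: nom -36.500 → Σnom=42.620; wc +0.080/-0.110 → slack +1.460/-1.562; half-tol=0.095, Σhalf²=0.478251
Nominal = 42.620. Worst-case = [42.620 - 1.562, 42.620 + 1.460] = [41.058, 44.080]. RSS = √0.478251 = 0.692.

nominal=42.620 wc=[41.058,44.080] rss=0.692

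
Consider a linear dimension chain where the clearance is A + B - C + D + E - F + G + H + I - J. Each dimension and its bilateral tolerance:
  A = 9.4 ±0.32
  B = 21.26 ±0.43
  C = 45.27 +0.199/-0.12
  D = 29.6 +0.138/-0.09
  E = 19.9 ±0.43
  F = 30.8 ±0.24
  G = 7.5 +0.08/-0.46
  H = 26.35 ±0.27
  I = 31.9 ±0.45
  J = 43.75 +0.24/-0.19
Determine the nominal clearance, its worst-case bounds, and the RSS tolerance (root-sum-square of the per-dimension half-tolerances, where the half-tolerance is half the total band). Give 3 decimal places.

nominal=26.090 wc=[22.961,28.758] rss=0.981

Stack each dimension's contribution:
  +A: nom +9.400 → Σnom=9.400; wc +0.320/-0.320 → slack +0.320/-0.320; half-tol=0.320, Σhalf²=0.102400
  +B: nom +21.260 → Σnom=30.660; wc +0.430/-0.430 → slack +0.750/-0.750; half-tol=0.430, Σhalf²=0.287300
  -C: nom -45.270 → Σnom=-14.610; wc +0.120/-0.199 → slack +0.870/-0.949; half-tol=0.160, Σhalf²=0.312740
  +D: nom +29.600 → Σnom=14.990; wc +0.138/-0.090 → slack +1.008/-1.039; half-tol=0.114, Σhalf²=0.325736
  +E: nom +19.900 → Σnom=34.890; wc +0.430/-0.430 → slack +1.438/-1.469; half-tol=0.430, Σhalf²=0.510636
  -F: nom -30.800 → Σnom=4.090; wc +0.240/-0.240 → slack +1.678/-1.709; half-tol=0.240, Σhalf²=0.568236
  +G: nom +7.500 → Σnom=11.590; wc +0.080/-0.460 → slack +1.758/-2.169; half-tol=0.270, Σhalf²=0.641136
  +H: nom +26.350 → Σnom=37.940; wc +0.270/-0.270 → slack +2.028/-2.439; half-tol=0.270, Σhalf²=0.714036
  +I: nom +31.900 → Σnom=69.840; wc +0.450/-0.450 → slack +2.478/-2.889; half-tol=0.450, Σhalf²=0.916536
  -J: nom -43.750 → Σnom=26.090; wc +0.190/-0.240 → slack +2.668/-3.129; half-tol=0.215, Σhalf²=0.962761
Nominal = 26.090. Worst-case = [26.090 - 3.129, 26.090 + 2.668] = [22.961, 28.758]. RSS = √0.962761 = 0.981.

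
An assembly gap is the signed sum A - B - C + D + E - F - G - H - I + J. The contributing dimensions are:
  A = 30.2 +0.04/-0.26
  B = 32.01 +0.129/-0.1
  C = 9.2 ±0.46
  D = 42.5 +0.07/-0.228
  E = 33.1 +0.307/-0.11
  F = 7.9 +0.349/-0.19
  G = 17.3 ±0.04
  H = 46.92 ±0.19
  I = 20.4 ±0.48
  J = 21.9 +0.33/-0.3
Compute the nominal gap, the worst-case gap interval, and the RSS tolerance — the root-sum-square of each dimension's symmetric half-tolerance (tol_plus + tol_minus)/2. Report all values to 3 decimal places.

Stack each dimension's contribution:
  +A: nom +30.200 → Σnom=30.200; wc +0.040/-0.260 → slack +0.040/-0.260; half-tol=0.150, Σhalf²=0.022500
  -B: nom -32.010 → Σnom=-1.810; wc +0.100/-0.129 → slack +0.140/-0.389; half-tol=0.115, Σhalf²=0.035610
  -C: nom -9.200 → Σnom=-11.010; wc +0.460/-0.460 → slack +0.600/-0.849; half-tol=0.460, Σhalf²=0.247210
  +D: nom +42.500 → Σnom=31.490; wc +0.070/-0.228 → slack +0.670/-1.077; half-tol=0.149, Σhalf²=0.269411
  +E: nom +33.100 → Σnom=64.590; wc +0.307/-0.110 → slack +0.977/-1.187; half-tol=0.208, Σhalf²=0.312884
  -F: nom -7.900 → Σnom=56.690; wc +0.190/-0.349 → slack +1.167/-1.536; half-tol=0.269, Σhalf²=0.385514
  -G: nom -17.300 → Σnom=39.390; wc +0.040/-0.040 → slack +1.207/-1.576; half-tol=0.040, Σhalf²=0.387114
  -H: nom -46.920 → Σnom=-7.530; wc +0.190/-0.190 → slack +1.397/-1.766; half-tol=0.190, Σhalf²=0.423214
  -I: nom -20.400 → Σnom=-27.930; wc +0.480/-0.480 → slack +1.877/-2.246; half-tol=0.480, Σhalf²=0.653614
  +J: nom +21.900 → Σnom=-6.030; wc +0.330/-0.300 → slack +2.207/-2.546; half-tol=0.315, Σhalf²=0.752839
Nominal = -6.030. Worst-case = [-6.030 - 2.546, -6.030 + 2.207] = [-8.576, -3.823]. RSS = √0.752839 = 0.868.

nominal=-6.030 wc=[-8.576,-3.823] rss=0.868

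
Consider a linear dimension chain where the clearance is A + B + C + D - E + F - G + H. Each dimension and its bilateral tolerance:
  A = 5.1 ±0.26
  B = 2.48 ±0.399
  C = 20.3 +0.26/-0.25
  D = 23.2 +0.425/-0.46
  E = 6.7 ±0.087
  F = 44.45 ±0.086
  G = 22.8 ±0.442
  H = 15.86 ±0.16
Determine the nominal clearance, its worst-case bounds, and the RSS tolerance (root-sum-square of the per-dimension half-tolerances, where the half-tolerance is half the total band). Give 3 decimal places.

nominal=81.890 wc=[79.746,84.009] rss=0.851

Stack each dimension's contribution:
  +A: nom +5.100 → Σnom=5.100; wc +0.260/-0.260 → slack +0.260/-0.260; half-tol=0.260, Σhalf²=0.067600
  +B: nom +2.480 → Σnom=7.580; wc +0.399/-0.399 → slack +0.659/-0.659; half-tol=0.399, Σhalf²=0.226801
  +C: nom +20.300 → Σnom=27.880; wc +0.260/-0.250 → slack +0.919/-0.909; half-tol=0.255, Σhalf²=0.291826
  +D: nom +23.200 → Σnom=51.080; wc +0.425/-0.460 → slack +1.344/-1.369; half-tol=0.443, Σhalf²=0.487632
  -E: nom -6.700 → Σnom=44.380; wc +0.087/-0.087 → slack +1.431/-1.456; half-tol=0.087, Σhalf²=0.495201
  +F: nom +44.450 → Σnom=88.830; wc +0.086/-0.086 → slack +1.517/-1.542; half-tol=0.086, Σhalf²=0.502597
  -G: nom -22.800 → Σnom=66.030; wc +0.442/-0.442 → slack +1.959/-1.984; half-tol=0.442, Σhalf²=0.697961
  +H: nom +15.860 → Σnom=81.890; wc +0.160/-0.160 → slack +2.119/-2.144; half-tol=0.160, Σhalf²=0.723561
Nominal = 81.890. Worst-case = [81.890 - 2.144, 81.890 + 2.119] = [79.746, 84.009]. RSS = √0.723561 = 0.851.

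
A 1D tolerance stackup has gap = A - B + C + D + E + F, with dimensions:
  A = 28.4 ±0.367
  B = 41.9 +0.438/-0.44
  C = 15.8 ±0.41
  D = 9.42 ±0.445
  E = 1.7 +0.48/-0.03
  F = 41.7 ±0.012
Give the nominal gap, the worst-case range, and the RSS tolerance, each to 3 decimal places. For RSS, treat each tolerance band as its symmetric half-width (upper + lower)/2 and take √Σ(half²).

Stack each dimension's contribution:
  +A: nom +28.400 → Σnom=28.400; wc +0.367/-0.367 → slack +0.367/-0.367; half-tol=0.367, Σhalf²=0.134689
  -B: nom -41.900 → Σnom=-13.500; wc +0.440/-0.438 → slack +0.807/-0.805; half-tol=0.439, Σhalf²=0.327410
  +C: nom +15.800 → Σnom=2.300; wc +0.410/-0.410 → slack +1.217/-1.215; half-tol=0.410, Σhalf²=0.495510
  +D: nom +9.420 → Σnom=11.720; wc +0.445/-0.445 → slack +1.662/-1.660; half-tol=0.445, Σhalf²=0.693535
  +E: nom +1.700 → Σnom=13.420; wc +0.480/-0.030 → slack +2.142/-1.690; half-tol=0.255, Σhalf²=0.758560
  +F: nom +41.700 → Σnom=55.120; wc +0.012/-0.012 → slack +2.154/-1.702; half-tol=0.012, Σhalf²=0.758704
Nominal = 55.120. Worst-case = [55.120 - 1.702, 55.120 + 2.154] = [53.418, 57.274]. RSS = √0.758704 = 0.871.

nominal=55.120 wc=[53.418,57.274] rss=0.871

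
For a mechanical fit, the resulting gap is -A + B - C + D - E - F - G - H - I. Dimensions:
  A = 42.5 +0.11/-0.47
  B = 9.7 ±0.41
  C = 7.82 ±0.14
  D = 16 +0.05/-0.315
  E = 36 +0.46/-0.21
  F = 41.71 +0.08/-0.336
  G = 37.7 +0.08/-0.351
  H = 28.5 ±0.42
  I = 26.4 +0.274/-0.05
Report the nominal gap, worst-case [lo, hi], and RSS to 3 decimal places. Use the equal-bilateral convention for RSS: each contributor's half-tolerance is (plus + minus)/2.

nominal=-194.930 wc=[-197.219,-192.493] rss=0.842

Stack each dimension's contribution:
  -A: nom -42.500 → Σnom=-42.500; wc +0.470/-0.110 → slack +0.470/-0.110; half-tol=0.290, Σhalf²=0.084100
  +B: nom +9.700 → Σnom=-32.800; wc +0.410/-0.410 → slack +0.880/-0.520; half-tol=0.410, Σhalf²=0.252200
  -C: nom -7.820 → Σnom=-40.620; wc +0.140/-0.140 → slack +1.020/-0.660; half-tol=0.140, Σhalf²=0.271800
  +D: nom +16.000 → Σnom=-24.620; wc +0.050/-0.315 → slack +1.070/-0.975; half-tol=0.182, Σhalf²=0.305106
  -E: nom -36.000 → Σnom=-60.620; wc +0.210/-0.460 → slack +1.280/-1.435; half-tol=0.335, Σhalf²=0.417331
  -F: nom -41.710 → Σnom=-102.330; wc +0.336/-0.080 → slack +1.616/-1.515; half-tol=0.208, Σhalf²=0.460595
  -G: nom -37.700 → Σnom=-140.030; wc +0.351/-0.080 → slack +1.967/-1.595; half-tol=0.215, Σhalf²=0.507035
  -H: nom -28.500 → Σnom=-168.530; wc +0.420/-0.420 → slack +2.387/-2.015; half-tol=0.420, Σhalf²=0.683435
  -I: nom -26.400 → Σnom=-194.930; wc +0.050/-0.274 → slack +2.437/-2.289; half-tol=0.162, Σhalf²=0.709680
Nominal = -194.930. Worst-case = [-194.930 - 2.289, -194.930 + 2.437] = [-197.219, -192.493]. RSS = √0.709680 = 0.842.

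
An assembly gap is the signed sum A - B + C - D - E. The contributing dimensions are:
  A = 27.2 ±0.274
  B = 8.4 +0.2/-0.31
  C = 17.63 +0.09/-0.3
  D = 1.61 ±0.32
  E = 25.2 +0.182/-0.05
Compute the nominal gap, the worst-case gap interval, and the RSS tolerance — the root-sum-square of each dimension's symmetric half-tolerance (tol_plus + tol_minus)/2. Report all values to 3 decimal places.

Stack each dimension's contribution:
  +A: nom +27.200 → Σnom=27.200; wc +0.274/-0.274 → slack +0.274/-0.274; half-tol=0.274, Σhalf²=0.075076
  -B: nom -8.400 → Σnom=18.800; wc +0.310/-0.200 → slack +0.584/-0.474; half-tol=0.255, Σhalf²=0.140101
  +C: nom +17.630 → Σnom=36.430; wc +0.090/-0.300 → slack +0.674/-0.774; half-tol=0.195, Σhalf²=0.178126
  -D: nom -1.610 → Σnom=34.820; wc +0.320/-0.320 → slack +0.994/-1.094; half-tol=0.320, Σhalf²=0.280526
  -E: nom -25.200 → Σnom=9.620; wc +0.050/-0.182 → slack +1.044/-1.276; half-tol=0.116, Σhalf²=0.293982
Nominal = 9.620. Worst-case = [9.620 - 1.276, 9.620 + 1.044] = [8.344, 10.664]. RSS = √0.293982 = 0.542.

nominal=9.620 wc=[8.344,10.664] rss=0.542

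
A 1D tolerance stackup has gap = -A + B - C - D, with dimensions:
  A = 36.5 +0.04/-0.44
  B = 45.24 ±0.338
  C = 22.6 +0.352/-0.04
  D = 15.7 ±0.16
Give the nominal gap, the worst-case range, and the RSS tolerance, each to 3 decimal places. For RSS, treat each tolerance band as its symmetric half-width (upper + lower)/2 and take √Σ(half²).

Stack each dimension's contribution:
  -A: nom -36.500 → Σnom=-36.500; wc +0.440/-0.040 → slack +0.440/-0.040; half-tol=0.240, Σhalf²=0.057600
  +B: nom +45.240 → Σnom=8.740; wc +0.338/-0.338 → slack +0.778/-0.378; half-tol=0.338, Σhalf²=0.171844
  -C: nom -22.600 → Σnom=-13.860; wc +0.040/-0.352 → slack +0.818/-0.730; half-tol=0.196, Σhalf²=0.210260
  -D: nom -15.700 → Σnom=-29.560; wc +0.160/-0.160 → slack +0.978/-0.890; half-tol=0.160, Σhalf²=0.235860
Nominal = -29.560. Worst-case = [-29.560 - 0.890, -29.560 + 0.978] = [-30.450, -28.582]. RSS = √0.235860 = 0.486.

nominal=-29.560 wc=[-30.450,-28.582] rss=0.486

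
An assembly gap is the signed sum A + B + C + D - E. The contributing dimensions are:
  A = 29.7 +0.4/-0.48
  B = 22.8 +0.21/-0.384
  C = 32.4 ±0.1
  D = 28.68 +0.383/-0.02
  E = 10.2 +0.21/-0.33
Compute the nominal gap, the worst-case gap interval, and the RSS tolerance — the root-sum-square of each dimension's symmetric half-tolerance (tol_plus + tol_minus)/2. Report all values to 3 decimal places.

nominal=103.380 wc=[102.186,104.803] rss=0.637

Stack each dimension's contribution:
  +A: nom +29.700 → Σnom=29.700; wc +0.400/-0.480 → slack +0.400/-0.480; half-tol=0.440, Σhalf²=0.193600
  +B: nom +22.800 → Σnom=52.500; wc +0.210/-0.384 → slack +0.610/-0.864; half-tol=0.297, Σhalf²=0.281809
  +C: nom +32.400 → Σnom=84.900; wc +0.100/-0.100 → slack +0.710/-0.964; half-tol=0.100, Σhalf²=0.291809
  +D: nom +28.680 → Σnom=113.580; wc +0.383/-0.020 → slack +1.093/-0.984; half-tol=0.202, Σhalf²=0.332411
  -E: nom -10.200 → Σnom=103.380; wc +0.330/-0.210 → slack +1.423/-1.194; half-tol=0.270, Σhalf²=0.405311
Nominal = 103.380. Worst-case = [103.380 - 1.194, 103.380 + 1.423] = [102.186, 104.803]. RSS = √0.405311 = 0.637.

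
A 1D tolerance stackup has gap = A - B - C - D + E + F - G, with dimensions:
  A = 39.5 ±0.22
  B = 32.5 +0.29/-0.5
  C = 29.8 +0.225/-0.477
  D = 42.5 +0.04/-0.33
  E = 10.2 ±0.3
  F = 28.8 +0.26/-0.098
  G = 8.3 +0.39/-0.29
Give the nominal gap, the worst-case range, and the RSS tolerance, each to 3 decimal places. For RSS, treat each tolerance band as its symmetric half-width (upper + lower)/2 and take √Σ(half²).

Stack each dimension's contribution:
  +A: nom +39.500 → Σnom=39.500; wc +0.220/-0.220 → slack +0.220/-0.220; half-tol=0.220, Σhalf²=0.048400
  -B: nom -32.500 → Σnom=7.000; wc +0.500/-0.290 → slack +0.720/-0.510; half-tol=0.395, Σhalf²=0.204425
  -C: nom -29.800 → Σnom=-22.800; wc +0.477/-0.225 → slack +1.197/-0.735; half-tol=0.351, Σhalf²=0.327626
  -D: nom -42.500 → Σnom=-65.300; wc +0.330/-0.040 → slack +1.527/-0.775; half-tol=0.185, Σhalf²=0.361851
  +E: nom +10.200 → Σnom=-55.100; wc +0.300/-0.300 → slack +1.827/-1.075; half-tol=0.300, Σhalf²=0.451851
  +F: nom +28.800 → Σnom=-26.300; wc +0.260/-0.098 → slack +2.087/-1.173; half-tol=0.179, Σhalf²=0.483892
  -G: nom -8.300 → Σnom=-34.600; wc +0.290/-0.390 → slack +2.377/-1.563; half-tol=0.340, Σhalf²=0.599492
Nominal = -34.600. Worst-case = [-34.600 - 1.563, -34.600 + 2.377] = [-36.163, -32.223]. RSS = √0.599492 = 0.774.

nominal=-34.600 wc=[-36.163,-32.223] rss=0.774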